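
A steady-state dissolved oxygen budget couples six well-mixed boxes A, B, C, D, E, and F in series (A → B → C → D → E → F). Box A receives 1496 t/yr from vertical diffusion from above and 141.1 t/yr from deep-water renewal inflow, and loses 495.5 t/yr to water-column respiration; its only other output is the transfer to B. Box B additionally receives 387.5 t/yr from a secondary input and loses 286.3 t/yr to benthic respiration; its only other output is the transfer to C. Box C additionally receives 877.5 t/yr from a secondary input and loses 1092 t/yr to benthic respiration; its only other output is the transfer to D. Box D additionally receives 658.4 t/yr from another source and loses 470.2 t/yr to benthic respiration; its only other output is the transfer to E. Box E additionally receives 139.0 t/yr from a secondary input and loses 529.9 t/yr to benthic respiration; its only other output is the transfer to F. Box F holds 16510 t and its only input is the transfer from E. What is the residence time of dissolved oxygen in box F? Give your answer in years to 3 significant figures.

Box A: F(A→B) = (1496 + 141.1) − 495.5 = 1141.6 t/yr.
Box B: F(B→C) = (1141.6 + 387.5) − 286.3 = 1242.8 t/yr.
Box C: F(C→D) = (1242.8 + 877.5) − 1092 = 1028.3 t/yr.
Box D: F(D→E) = (1028.3 + 658.4) − 470.2 = 1216.5 t/yr.
Box E: F(E→F) = (1216.5 + 139.0) − 529.9 = 825.60 t/yr.
Box F throughput = its input = 825.60 t/yr; τ = 16510 / 825.60 = 20.00 yr.

20.0 yr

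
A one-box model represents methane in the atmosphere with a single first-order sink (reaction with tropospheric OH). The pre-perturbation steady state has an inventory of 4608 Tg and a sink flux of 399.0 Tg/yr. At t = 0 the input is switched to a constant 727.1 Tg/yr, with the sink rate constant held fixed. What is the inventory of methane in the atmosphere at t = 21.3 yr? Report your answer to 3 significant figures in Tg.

7800 Tg

The sink rate constant is k = F₀/M₀ = 399.0/4608 = 0.08659 yr⁻¹.
Solving dM/dt = F₁ − kM with M(0) = M₀ gives M(t) = F₁/k + (M₀ − F₁/k)·e^(−kt).
F₁/k = 727.1/0.08659 = 8397.2 Tg; kt = 0.08659 × 21.3 = 1.844, e^(−kt) = 0.1581.
M(21.3) = 8397.2 + (4608 − 8397.2) × 0.1581 = 8397.2 − 599.2 = 7798.0 Tg.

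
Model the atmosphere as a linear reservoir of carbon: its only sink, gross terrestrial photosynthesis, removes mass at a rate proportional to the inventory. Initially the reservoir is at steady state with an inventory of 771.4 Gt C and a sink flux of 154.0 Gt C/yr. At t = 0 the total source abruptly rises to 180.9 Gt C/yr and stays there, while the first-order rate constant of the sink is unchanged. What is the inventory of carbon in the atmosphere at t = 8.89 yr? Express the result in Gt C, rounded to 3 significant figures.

883 Gt C

The sink rate constant is k = F₀/M₀ = 154.0/771.4 = 0.1996 yr⁻¹.
Solving dM/dt = F₁ − kM with M(0) = M₀ gives M(t) = F₁/k + (M₀ − F₁/k)·e^(−kt).
F₁/k = 180.9/0.1996 = 906.14 Gt C; kt = 0.1996 × 8.89 = 1.775, e^(−kt) = 0.1695.
M(8.89) = 906.14 + (771.4 − 906.14) × 0.1695 = 906.14 − 22.84 = 883.30 Gt C.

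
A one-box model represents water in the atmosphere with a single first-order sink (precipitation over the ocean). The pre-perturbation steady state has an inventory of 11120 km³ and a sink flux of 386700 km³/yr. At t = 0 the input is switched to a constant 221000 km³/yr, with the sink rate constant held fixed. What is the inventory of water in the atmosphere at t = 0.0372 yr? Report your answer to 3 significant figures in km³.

Residence time τ = M₀/F₀ = 0.02876 yr. The eventual steady state is M_∞ = M₀·(F₁/F₀) = 11120 × 221000/386700 = 6355.1 km³.
The anomaly ΔM(t) = M(t) − M_∞ decays as ΔM₀·e^(−t/τ) with ΔM₀ = 11120 − 6355.1 = 4765 km³.
At t = 0.0372 yr, e^(−t/τ) = e^(−1.294) = 0.2743, so ΔM = 1307 km³ and M = 6355.1 + 1307 = 7662.0 km³.

7660 km³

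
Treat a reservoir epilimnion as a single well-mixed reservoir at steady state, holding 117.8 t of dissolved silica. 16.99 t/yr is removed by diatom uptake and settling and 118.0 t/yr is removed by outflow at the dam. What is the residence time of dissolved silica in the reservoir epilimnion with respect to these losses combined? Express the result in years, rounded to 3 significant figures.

0.873 yr

Total removal = 16.99 + 118.0 = 134.99 t/yr.
τ = M / ΣF_out = 117.8 / 134.99 = 0.8727 yr.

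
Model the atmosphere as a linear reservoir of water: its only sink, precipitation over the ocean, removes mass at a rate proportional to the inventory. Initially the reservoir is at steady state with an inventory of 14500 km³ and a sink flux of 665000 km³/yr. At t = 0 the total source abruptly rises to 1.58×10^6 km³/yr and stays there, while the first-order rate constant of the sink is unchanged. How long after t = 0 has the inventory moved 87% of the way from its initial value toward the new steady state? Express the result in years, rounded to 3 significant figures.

0.0445 yr

τ = M₀/F₀ = 14500/665000 = 0.02180 yr.
The remaining gap fraction is e^(−t/τ); 87% covered ⇒ e^(−t/τ) = 0.130.
t = −τ ln(0.130) = 0.02180 × 2.040 = 0.04449 yr.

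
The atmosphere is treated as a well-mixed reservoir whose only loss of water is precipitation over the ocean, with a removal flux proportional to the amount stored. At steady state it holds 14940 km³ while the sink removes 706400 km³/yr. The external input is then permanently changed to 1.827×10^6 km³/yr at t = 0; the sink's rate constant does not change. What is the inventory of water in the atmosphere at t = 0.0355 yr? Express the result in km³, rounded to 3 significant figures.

34200 km³

Residence time τ = M₀/F₀ = 0.02115 yr. The eventual steady state is M_∞ = M₀·(F₁/F₀) = 14940 × 1.827×10^6/706400 = 38640 km³.
The anomaly ΔM(t) = M(t) − M_∞ decays as ΔM₀·e^(−t/τ) with ΔM₀ = 14940 − 38640 = −23700 km³.
At t = 0.0355 yr, e^(−t/τ) = e^(−1.679) = 0.1866, so ΔM = −4424 km³ and M = 38640 − 4424 = 34217 km³.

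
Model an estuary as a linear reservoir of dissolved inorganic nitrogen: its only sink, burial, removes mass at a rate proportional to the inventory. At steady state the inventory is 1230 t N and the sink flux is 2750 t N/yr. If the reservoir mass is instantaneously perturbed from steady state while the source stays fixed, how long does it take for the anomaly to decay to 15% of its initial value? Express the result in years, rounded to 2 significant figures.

0.85 yr

For a linear reservoir the anomaly decays as exp(−t/τ) with τ = M/F = 1230/2750 = 0.4473 yr.
exp(−t/τ) = 0.15 ⇒ t = −τ ln(0.15) = 0.4473 × 1.897 = 0.8485 yr.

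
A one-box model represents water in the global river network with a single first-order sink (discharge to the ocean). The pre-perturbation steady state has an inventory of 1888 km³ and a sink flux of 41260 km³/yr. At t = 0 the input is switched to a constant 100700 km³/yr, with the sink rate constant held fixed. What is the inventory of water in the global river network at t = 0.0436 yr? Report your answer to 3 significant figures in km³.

3560 km³

The sink rate constant is k = F₀/M₀ = 41260/1888 = 21.85 yr⁻¹.
Solving dM/dt = F₁ − kM with M(0) = M₀ gives M(t) = F₁/k + (M₀ − F₁/k)·e^(−kt).
F₁/k = 100700/21.85 = 4607.9 km³; kt = 21.85 × 0.0436 = 0.9528, e^(−kt) = 0.3856.
M(0.0436) = 4607.9 + (1888 − 4607.9) × 0.3856 = 4607.9 − 1049 = 3559.0 km³.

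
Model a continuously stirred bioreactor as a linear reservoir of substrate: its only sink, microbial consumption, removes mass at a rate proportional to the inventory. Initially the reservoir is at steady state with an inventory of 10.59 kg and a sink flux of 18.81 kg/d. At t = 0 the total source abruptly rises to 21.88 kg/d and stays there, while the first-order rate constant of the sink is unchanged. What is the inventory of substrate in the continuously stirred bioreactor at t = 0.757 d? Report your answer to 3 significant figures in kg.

The sink rate constant is k = F₀/M₀ = 18.81/10.59 = 1.776 d⁻¹.
Solving dM/dt = F₁ − kM with M(0) = M₀ gives M(t) = F₁/k + (M₀ − F₁/k)·e^(−kt).
F₁/k = 21.88/1.776 = 12.318 kg; kt = 1.776 × 0.757 = 1.345, e^(−kt) = 0.2606.
M(0.757) = 12.318 + (10.59 − 12.318) × 0.2606 = 12.318 − 0.4505 = 11.868 kg.

11.9 kg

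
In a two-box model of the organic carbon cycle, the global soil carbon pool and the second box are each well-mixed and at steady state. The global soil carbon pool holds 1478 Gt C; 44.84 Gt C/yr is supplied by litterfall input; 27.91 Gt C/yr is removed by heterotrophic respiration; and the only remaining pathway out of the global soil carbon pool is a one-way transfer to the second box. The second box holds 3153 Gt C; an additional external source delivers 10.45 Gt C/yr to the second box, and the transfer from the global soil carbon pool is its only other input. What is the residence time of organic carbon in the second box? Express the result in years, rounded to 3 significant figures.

Balance the global soil carbon pool: ΣF_in = 44.840 Gt C/yr.
Transfer to the second box = ΣF_in − (27.91) = 16.930 Gt C/yr.
Total input to the second box = 16.930 + 10.45 = 27.380 Gt C/yr; at steady state this equals its total output.
τ = M / F = 3153 / 27.380 = 115.2 yr.

115 yr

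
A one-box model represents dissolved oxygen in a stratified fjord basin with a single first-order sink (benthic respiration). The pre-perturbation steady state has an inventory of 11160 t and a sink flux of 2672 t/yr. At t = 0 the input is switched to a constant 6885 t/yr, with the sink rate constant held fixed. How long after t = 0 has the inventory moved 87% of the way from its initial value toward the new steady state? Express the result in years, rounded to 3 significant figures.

τ = M₀/F₀ = 11160/2672 = 4.177 yr.
The remaining gap fraction is e^(−t/τ); 87% covered ⇒ e^(−t/τ) = 0.130.
t = −τ ln(0.130) = 4.177 × 2.040 = 8.521 yr.

8.52 yr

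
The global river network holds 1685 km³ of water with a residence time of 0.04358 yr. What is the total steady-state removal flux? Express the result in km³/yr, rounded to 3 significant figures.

F = M / τ = 1685 / 0.04358 = 38660 km³/yr.

38700 km³/yr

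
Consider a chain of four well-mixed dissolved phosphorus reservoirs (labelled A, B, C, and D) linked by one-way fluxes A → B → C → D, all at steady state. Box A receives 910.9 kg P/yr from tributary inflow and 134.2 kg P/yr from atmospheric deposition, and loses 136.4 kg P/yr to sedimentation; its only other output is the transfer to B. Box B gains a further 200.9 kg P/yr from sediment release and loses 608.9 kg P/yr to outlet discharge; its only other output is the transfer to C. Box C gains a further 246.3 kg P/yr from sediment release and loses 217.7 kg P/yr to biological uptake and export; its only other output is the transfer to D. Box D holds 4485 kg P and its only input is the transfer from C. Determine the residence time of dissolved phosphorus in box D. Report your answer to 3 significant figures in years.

Box A: F(A→B) = (910.9 + 134.2) − 136.4 = 908.70 kg P/yr.
Box B: F(B→C) = (908.70 + 200.9) − 608.9 = 500.70 kg P/yr.
Box C: F(C→D) = (500.70 + 246.3) − 217.7 = 529.30 kg P/yr.
Box D throughput = its input = 529.30 kg P/yr; τ = 4485 / 529.30 = 8.473 yr.

8.47 yr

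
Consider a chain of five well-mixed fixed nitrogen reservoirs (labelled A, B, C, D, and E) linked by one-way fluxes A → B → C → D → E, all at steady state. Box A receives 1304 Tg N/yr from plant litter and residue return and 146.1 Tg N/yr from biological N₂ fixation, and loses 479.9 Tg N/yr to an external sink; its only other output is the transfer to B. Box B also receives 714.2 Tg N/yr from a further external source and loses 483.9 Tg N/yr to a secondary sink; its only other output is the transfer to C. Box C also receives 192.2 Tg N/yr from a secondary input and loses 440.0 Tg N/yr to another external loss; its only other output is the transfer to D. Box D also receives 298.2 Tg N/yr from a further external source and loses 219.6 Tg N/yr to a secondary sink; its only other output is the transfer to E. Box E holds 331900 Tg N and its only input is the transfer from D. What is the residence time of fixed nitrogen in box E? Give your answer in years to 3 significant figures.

Box A: F(A→B) = (1304 + 146.1) − 479.9 = 970.20 Tg N/yr.
Box B: F(B→C) = (970.20 + 714.2) − 483.9 = 1200.5 Tg N/yr.
Box C: F(C→D) = (1200.5 + 192.2) − 440.0 = 952.70 Tg N/yr.
Box D: F(D→E) = (952.70 + 298.2) − 219.6 = 1031.3 Tg N/yr.
Box E throughput = its input = 1031.3 Tg N/yr; τ = 331900 / 1031.3 = 321.8 yr.

322 yr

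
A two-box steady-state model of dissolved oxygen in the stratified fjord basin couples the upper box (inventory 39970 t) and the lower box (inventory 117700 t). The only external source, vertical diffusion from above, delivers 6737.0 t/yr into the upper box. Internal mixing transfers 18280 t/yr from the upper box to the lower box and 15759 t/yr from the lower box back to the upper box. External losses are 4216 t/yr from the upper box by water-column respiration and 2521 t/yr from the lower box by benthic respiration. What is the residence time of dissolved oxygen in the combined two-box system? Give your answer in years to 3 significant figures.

Residence time in the combined system uses the total inventory and the total *external* removal — internal exchanges between the two boxes cancel.
M_total = 39970 + 117700 = 157670 t.
ΣF_external_out = 4216 + 2521 = 6737.0 t/yr.
τ = M_total / ΣF_ext = 157670 / 6737.0 = 23.40 yr.

23.4 yr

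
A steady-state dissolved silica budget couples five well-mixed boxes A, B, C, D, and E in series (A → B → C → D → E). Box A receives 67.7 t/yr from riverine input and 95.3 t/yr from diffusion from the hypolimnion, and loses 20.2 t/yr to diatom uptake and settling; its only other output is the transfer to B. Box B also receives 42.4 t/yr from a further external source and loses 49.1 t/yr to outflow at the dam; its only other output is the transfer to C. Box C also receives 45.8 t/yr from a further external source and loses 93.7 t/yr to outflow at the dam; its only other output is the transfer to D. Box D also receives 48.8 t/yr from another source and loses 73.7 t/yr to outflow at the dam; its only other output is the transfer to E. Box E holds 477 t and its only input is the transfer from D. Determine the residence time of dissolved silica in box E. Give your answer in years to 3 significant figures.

Box A: F(A→B) = (67.7 + 95.3) − 20.2 = 142.80 t/yr.
Box B: F(B→C) = (142.80 + 42.4) − 49.1 = 136.10 t/yr.
Box C: F(C→D) = (136.10 + 45.8) − 93.7 = 88.200 t/yr.
Box D: F(D→E) = (88.200 + 48.8) − 73.7 = 63.300 t/yr.
Box E throughput = its input = 63.300 t/yr; τ = 477 / 63.300 = 7.536 yr.

7.54 yr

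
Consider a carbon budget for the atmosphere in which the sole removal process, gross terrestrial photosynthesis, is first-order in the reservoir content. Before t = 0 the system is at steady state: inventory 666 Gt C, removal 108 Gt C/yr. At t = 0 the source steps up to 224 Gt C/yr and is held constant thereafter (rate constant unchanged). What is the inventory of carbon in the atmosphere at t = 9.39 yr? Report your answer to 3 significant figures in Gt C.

τ = M₀/F₀ = 666/108 = 6.167 yr; rate constant k = 1/τ.
New steady state M_∞ = F₁/k = F₁·τ = 224 × 6.167 = 1381.3 Gt C.
M(t) = M_∞ + (M₀ − M_∞)·e^(−t/τ); t/τ = 9.39/6.167 = 1.523, so e^(−t/τ) = 0.2181.
M(t) = 1381.3 − 715.3 × 0.2181 = 1225.3 Gt C.

1230 Gt C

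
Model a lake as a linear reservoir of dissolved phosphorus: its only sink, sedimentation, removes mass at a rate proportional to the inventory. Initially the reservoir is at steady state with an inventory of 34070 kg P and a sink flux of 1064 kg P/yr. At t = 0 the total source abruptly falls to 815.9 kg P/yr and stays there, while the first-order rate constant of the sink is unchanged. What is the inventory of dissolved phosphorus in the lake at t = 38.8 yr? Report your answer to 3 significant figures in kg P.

Residence time τ = M₀/F₀ = 32.02 yr. The eventual steady state is M_∞ = M₀·(F₁/F₀) = 34070 × 815.9/1064 = 26126 kg P.
The anomaly ΔM(t) = M(t) − M_∞ decays as ΔM₀·e^(−t/τ) with ΔM₀ = 34070 − 26126 = 7944 kg P.
At t = 38.8 yr, e^(−t/τ) = e^(−1.212) = 0.2977, so ΔM = 2365 kg P and M = 26126 + 2365 = 28491 kg P.

28500 kg P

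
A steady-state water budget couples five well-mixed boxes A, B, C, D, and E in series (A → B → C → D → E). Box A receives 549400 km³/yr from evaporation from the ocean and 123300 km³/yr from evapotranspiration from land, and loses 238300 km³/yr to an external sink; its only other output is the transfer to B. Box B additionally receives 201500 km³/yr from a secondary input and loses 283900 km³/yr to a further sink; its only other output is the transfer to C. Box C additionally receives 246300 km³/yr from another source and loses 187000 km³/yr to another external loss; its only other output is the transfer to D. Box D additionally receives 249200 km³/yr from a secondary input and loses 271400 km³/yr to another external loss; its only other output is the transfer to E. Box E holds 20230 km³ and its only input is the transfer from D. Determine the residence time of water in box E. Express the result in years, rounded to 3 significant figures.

Box A: F(A→B) = (549400 + 123300) − 238300 = 434400 km³/yr.
Box B: F(B→C) = (434400 + 201500) − 283900 = 352000 km³/yr.
Box C: F(C→D) = (352000 + 246300) − 187000 = 411300 km³/yr.
Box D: F(D→E) = (411300 + 249200) − 271400 = 389100 km³/yr.
Box E throughput = its input = 389100 km³/yr; τ = 20230 / 389100 = 0.05199 yr.

0.0520 yr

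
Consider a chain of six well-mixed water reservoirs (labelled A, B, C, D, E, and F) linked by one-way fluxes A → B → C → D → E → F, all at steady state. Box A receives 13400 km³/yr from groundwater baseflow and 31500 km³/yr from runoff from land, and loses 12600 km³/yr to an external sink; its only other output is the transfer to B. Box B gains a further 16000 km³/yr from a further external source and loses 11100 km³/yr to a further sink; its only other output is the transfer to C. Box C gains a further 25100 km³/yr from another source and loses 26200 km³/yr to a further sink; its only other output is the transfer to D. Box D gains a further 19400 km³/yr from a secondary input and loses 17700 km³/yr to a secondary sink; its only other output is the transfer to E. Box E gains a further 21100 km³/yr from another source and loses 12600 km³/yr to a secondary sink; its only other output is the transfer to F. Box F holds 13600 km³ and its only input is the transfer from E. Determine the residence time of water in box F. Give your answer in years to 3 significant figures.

0.294 yr

Box A: F(A→B) = (13400 + 31500) − 12600 = 32300 km³/yr.
Box B: F(B→C) = (32300 + 16000) − 11100 = 37200 km³/yr.
Box C: F(C→D) = (37200 + 25100) − 26200 = 36100 km³/yr.
Box D: F(D→E) = (36100 + 19400) − 17700 = 37800 km³/yr.
Box E: F(E→F) = (37800 + 21100) − 12600 = 46300 km³/yr.
Box F throughput = its input = 46300 km³/yr; τ = 13600 / 46300 = 0.2937 yr.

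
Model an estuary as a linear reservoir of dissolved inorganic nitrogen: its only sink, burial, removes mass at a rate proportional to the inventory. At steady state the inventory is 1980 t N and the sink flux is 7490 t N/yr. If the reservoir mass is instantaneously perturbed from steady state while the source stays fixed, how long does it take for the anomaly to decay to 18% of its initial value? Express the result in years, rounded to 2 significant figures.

For a linear reservoir the anomaly decays as exp(−t/τ) with τ = M/F = 1980/7490 = 0.2644 yr.
exp(−t/τ) = 0.18 ⇒ t = −τ ln(0.18) = 0.2644 × 1.715 = 0.4533 yr.

0.45 yr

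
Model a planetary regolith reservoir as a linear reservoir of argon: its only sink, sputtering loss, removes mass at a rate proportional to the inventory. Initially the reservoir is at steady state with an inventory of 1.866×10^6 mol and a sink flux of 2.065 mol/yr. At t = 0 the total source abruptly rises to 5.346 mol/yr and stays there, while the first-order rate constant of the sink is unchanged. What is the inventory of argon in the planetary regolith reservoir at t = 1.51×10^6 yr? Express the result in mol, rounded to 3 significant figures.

Residence time τ = M₀/F₀ = 903600 yr. The eventual steady state is M_∞ = M₀·(F₁/F₀) = 1.866×10^6 × 5.346/2.065 = 4.8308×10^6 mol.
The anomaly ΔM(t) = M(t) − M_∞ decays as ΔM₀·e^(−t/τ) with ΔM₀ = 1.866×10^6 − 4.8308×10^6 = −2.965×10^6 mol.
At t = 1.51×10^6 yr, e^(−t/τ) = e^(−1.671) = 0.1881, so ΔM = −557500 mol and M = 4.8308×10^6 − 557500 = 4.2733×10^6 mol.

4.27×10^6 mol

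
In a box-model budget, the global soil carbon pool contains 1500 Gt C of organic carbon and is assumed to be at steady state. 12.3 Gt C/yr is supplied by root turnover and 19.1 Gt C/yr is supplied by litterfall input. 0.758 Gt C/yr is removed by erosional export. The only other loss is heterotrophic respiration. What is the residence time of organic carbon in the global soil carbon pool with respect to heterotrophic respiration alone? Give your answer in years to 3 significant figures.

49.0 yr

At steady state ΣF_in = ΣF_out.
ΣF_in = 12.3 + 19.1 = 31.400 Gt C/yr.
Heterotrophic respiration flux = ΣF_in − (0.758) = 31.400 − 0.7580 = 30.64 Gt C/yr.
τ = M / F = 1500 / 30.64 = 48.95 yr.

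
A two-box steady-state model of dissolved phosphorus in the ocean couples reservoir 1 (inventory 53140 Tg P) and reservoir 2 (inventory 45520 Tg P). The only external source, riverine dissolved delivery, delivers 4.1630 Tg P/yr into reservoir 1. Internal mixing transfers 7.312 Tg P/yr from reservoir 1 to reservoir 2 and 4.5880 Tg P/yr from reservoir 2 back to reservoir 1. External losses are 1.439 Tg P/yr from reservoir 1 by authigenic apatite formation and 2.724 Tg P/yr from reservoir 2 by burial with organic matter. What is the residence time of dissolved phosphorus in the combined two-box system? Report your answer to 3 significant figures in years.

23700 yr

Treat the two boxes together as one reservoir: the mixing fluxes between them are internal recycling, so τ = ΣM / Σ(external losses).
M_total = 53140 + 45520 = 98660 Tg P.
ΣF_external_out = 1.439 + 2.724 = 4.1630 Tg P/yr.
τ = M_total / ΣF_ext = 98660 / 4.1630 = 23700 yr.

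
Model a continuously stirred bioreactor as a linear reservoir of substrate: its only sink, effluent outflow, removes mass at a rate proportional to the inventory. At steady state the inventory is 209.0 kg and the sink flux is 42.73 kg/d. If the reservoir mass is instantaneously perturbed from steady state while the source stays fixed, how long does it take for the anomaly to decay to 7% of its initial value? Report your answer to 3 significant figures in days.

13.0 d

For a linear reservoir the anomaly decays as exp(−t/τ) with τ = M/F = 209.0/42.73 = 4.891 d.
exp(−t/τ) = 0.07 ⇒ t = −τ ln(0.07) = 4.891 × 2.659 = 13.01 d.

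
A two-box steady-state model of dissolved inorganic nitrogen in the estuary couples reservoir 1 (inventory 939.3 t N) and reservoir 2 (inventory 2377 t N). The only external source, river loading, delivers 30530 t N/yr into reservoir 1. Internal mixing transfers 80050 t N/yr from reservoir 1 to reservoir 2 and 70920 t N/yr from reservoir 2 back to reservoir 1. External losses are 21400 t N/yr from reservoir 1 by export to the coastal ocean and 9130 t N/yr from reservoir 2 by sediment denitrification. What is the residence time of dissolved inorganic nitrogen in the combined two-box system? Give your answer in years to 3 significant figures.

0.109 yr

Treat the two boxes together as one reservoir: the mixing fluxes between them are internal recycling, so τ = ΣM / Σ(external losses).
M_total = 939.3 + 2377 = 3316.3 t N.
ΣF_external_out = 21400 + 9130 = 30530 t N/yr.
τ = M_total / ΣF_ext = 3316.3 / 30530 = 0.1086 yr.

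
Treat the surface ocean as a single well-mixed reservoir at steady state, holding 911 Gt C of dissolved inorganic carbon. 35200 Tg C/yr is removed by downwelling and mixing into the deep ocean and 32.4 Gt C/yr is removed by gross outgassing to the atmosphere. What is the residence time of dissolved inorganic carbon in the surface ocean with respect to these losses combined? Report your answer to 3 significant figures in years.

13.5 yr

Convert the downwelling and mixing into the deep ocean flux: 35200 Tg C/yr = 35.20 Gt C/yr.
Total removal = 35.20 + 32.40 = 67.600 Gt C/yr.
τ = M / ΣF_out = 911 / 67.600 = 13.48 yr.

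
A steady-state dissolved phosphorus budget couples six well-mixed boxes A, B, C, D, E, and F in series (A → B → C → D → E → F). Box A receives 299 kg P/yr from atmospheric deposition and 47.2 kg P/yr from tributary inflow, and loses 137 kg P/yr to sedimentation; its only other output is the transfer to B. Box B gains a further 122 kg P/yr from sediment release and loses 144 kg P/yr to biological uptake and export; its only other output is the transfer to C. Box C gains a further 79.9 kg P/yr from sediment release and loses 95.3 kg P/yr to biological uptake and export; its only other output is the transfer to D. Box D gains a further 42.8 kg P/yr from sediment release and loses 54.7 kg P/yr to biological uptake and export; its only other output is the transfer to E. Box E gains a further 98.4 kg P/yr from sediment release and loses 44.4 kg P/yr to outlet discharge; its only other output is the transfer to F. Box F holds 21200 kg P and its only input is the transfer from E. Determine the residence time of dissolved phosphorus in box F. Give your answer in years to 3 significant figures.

99.1 yr

Box A: F(A→B) = (299 + 47.2) − 137 = 209.20 kg P/yr.
Box B: F(B→C) = (209.20 + 122) − 144 = 187.20 kg P/yr.
Box C: F(C→D) = (187.20 + 79.9) − 95.3 = 171.80 kg P/yr.
Box D: F(D→E) = (171.80 + 42.8) − 54.7 = 159.90 kg P/yr.
Box E: F(E→F) = (159.90 + 98.4) − 44.4 = 213.90 kg P/yr.
Box F throughput = its input = 213.90 kg P/yr; τ = 21200 / 213.90 = 99.11 yr.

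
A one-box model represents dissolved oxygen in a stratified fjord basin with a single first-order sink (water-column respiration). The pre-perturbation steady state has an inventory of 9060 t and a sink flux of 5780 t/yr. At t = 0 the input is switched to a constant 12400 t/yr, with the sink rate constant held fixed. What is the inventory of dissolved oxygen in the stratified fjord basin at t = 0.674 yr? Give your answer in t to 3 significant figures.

12700 t

Residence time τ = M₀/F₀ = 1.567 yr. The eventual steady state is M_∞ = M₀·(F₁/F₀) = 9060 × 12400/5780 = 19437 t.
The anomaly ΔM(t) = M(t) − M_∞ decays as ΔM₀·e^(−t/τ) with ΔM₀ = 9060 − 19437 = −10380 t.
At t = 0.674 yr, e^(−t/τ) = e^(−0.4300) = 0.6505, so ΔM = −6750 t and M = 19437 − 6750 = 12686 t.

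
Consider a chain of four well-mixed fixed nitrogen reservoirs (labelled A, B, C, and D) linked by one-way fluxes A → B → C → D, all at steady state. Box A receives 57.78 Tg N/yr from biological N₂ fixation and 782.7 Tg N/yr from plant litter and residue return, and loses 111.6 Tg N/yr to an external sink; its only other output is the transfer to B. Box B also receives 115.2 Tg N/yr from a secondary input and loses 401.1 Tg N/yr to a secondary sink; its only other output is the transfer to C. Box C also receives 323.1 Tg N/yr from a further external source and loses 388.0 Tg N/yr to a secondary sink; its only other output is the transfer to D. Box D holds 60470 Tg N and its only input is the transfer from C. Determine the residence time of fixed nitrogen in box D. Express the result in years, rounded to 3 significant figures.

160 yr

Box A: F(A→B) = (57.78 + 782.7) − 111.6 = 728.88 Tg N/yr.
Box B: F(B→C) = (728.88 + 115.2) − 401.1 = 442.98 Tg N/yr.
Box C: F(C→D) = (442.98 + 323.1) − 388.0 = 378.08 Tg N/yr.
Box D throughput = its input = 378.08 Tg N/yr; τ = 60470 / 378.08 = 159.9 yr.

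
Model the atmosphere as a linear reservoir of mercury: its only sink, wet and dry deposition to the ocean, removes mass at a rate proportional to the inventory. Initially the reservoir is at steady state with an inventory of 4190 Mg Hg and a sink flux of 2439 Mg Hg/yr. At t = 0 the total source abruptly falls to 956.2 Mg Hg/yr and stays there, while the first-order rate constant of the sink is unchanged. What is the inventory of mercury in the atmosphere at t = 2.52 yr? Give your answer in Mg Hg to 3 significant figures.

2230 Mg Hg

Residence time τ = M₀/F₀ = 1.718 yr. The eventual steady state is M_∞ = M₀·(F₁/F₀) = 4190 × 956.2/2439 = 1642.7 Mg Hg.
The anomaly ΔM(t) = M(t) − M_∞ decays as ΔM₀·e^(−t/τ) with ΔM₀ = 4190 − 1642.7 = 2547 Mg Hg.
At t = 2.52 yr, e^(−t/τ) = e^(−1.467) = 0.2306, so ΔM = 587.5 Mg Hg and M = 1642.7 + 587.5 = 2230.2 Mg Hg.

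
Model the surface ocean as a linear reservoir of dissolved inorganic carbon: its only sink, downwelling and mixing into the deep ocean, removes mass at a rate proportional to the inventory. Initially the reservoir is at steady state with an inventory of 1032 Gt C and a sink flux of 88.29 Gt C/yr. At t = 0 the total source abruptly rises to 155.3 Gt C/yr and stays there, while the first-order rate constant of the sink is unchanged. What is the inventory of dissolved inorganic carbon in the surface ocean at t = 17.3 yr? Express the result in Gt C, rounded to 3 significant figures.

The sink rate constant is k = F₀/M₀ = 88.29/1032 = 0.08555 yr⁻¹.
Solving dM/dt = F₁ − kM with M(0) = M₀ gives M(t) = F₁/k + (M₀ − F₁/k)·e^(−kt).
F₁/k = 155.3/0.08555 = 1815.3 Gt C; kt = 0.08555 × 17.3 = 1.480, e^(−kt) = 0.2276.
M(17.3) = 1815.3 + (1032 − 1815.3) × 0.2276 = 1815.3 − 178.3 = 1637.0 Gt C.

1640 Gt C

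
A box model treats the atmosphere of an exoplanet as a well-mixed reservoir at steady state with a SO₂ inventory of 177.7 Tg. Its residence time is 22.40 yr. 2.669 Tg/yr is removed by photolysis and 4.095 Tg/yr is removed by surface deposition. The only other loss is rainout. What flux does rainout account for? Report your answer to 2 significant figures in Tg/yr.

1.2 Tg/yr

Total removal F = M/τ = 177.7 / 22.40 = 7.933 Tg/yr.
Rainout = F − (2.669 + 4.095) = 7.933 − 6.764 = 1.169 Tg/yr.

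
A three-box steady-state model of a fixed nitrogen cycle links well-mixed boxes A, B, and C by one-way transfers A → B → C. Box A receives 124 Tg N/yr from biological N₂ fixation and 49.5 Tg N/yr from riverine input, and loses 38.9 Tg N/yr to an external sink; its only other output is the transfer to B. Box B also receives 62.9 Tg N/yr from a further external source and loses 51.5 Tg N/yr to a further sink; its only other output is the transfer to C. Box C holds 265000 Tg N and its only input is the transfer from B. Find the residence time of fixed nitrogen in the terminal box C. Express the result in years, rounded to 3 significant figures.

1820 yr

Box A: F(A→B) = (124 + 49.5) − 38.9 = 134.60 Tg N/yr.
Box B: F(B→C) = (134.60 + 62.9) − 51.5 = 146.00 Tg N/yr.
Box C throughput = its input = 146.00 Tg N/yr; τ = 265000 / 146.00 = 1815 yr.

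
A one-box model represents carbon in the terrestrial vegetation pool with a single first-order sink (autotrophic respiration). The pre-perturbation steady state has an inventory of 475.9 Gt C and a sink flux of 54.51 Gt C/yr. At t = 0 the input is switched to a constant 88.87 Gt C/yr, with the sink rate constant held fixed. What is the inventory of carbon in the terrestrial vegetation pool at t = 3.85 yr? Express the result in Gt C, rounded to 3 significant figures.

583 Gt C

The sink rate constant is k = F₀/M₀ = 54.51/475.9 = 0.1145 yr⁻¹.
Solving dM/dt = F₁ − kM with M(0) = M₀ gives M(t) = F₁/k + (M₀ − F₁/k)·e^(−kt).
F₁/k = 88.87/0.1145 = 775.88 Gt C; kt = 0.1145 × 3.85 = 0.4410, e^(−kt) = 0.6434.
M(3.85) = 775.88 + (475.9 − 775.88) × 0.6434 = 775.88 − 193.0 = 582.87 Gt C.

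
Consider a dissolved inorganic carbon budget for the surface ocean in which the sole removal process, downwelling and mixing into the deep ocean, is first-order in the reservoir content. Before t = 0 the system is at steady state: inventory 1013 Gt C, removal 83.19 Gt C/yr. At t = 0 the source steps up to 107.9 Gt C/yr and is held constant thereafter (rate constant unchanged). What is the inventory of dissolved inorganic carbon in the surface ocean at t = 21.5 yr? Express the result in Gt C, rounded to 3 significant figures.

1260 Gt C

τ = M₀/F₀ = 1013/83.19 = 12.18 yr; rate constant k = 1/τ.
New steady state M_∞ = F₁/k = F₁·τ = 107.9 × 12.18 = 1313.9 Gt C.
M(t) = M_∞ + (M₀ − M_∞)·e^(−t/τ); t/τ = 21.5/12.18 = 1.766, so e^(−t/τ) = 0.1711.
M(t) = 1313.9 − 300.9 × 0.1711 = 1262.4 Gt C.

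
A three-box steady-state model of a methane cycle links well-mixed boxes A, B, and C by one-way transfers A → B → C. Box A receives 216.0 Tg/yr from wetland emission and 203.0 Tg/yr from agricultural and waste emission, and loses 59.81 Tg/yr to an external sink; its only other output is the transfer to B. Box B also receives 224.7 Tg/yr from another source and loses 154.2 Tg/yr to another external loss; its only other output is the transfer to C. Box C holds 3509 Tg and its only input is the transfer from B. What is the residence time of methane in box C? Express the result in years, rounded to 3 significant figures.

8.17 yr

Box A: F(A→B) = (216.0 + 203.0) − 59.81 = 359.19 Tg/yr.
Box B: F(B→C) = (359.19 + 224.7) − 154.2 = 429.69 Tg/yr.
Box C throughput = its input = 429.69 Tg/yr; τ = 3509 / 429.69 = 8.166 yr.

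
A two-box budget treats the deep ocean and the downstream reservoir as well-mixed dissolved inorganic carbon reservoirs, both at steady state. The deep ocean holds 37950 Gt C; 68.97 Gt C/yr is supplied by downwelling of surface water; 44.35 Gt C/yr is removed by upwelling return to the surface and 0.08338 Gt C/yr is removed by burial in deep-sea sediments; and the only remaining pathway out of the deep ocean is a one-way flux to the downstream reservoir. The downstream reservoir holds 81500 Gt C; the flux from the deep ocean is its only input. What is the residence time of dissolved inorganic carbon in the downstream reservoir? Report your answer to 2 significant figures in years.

Balance the deep ocean: ΣF_in = 68.970 Gt C/yr.
Flux to the downstream reservoir = ΣF_in − (44.35 + 0.08338) = 24.537 Gt C/yr.
At steady state the output of the downstream reservoir equals its input, 24.537 Gt C/yr.
τ = M / F = 81500 / 24.537 = 3322 yr.

3300 yr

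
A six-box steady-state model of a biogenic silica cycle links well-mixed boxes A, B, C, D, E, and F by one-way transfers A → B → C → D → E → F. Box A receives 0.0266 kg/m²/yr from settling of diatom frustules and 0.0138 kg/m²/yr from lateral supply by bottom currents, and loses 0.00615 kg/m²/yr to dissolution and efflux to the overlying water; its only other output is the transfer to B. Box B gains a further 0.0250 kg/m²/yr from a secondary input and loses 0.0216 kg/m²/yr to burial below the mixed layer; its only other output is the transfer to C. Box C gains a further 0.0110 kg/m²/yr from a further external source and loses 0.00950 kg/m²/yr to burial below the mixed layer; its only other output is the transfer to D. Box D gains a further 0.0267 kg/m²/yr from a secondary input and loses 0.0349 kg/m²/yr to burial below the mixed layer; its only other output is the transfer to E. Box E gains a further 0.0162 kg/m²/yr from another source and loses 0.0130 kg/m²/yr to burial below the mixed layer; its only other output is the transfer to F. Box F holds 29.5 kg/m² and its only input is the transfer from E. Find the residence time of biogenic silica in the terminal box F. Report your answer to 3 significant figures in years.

864 yr

Box A: F(A→B) = (0.0266 + 0.0138) − 0.00615 = 0.034250 kg/m²/yr.
Box B: F(B→C) = (0.034250 + 0.0250) − 0.0216 = 0.037650 kg/m²/yr.
Box C: F(C→D) = (0.037650 + 0.0110) − 0.00950 = 0.039150 kg/m²/yr.
Box D: F(D→E) = (0.039150 + 0.0267) − 0.0349 = 0.030950 kg/m²/yr.
Box E: F(E→F) = (0.030950 + 0.0162) − 0.0130 = 0.034150 kg/m²/yr.
Box F throughput = its input = 0.034150 kg/m²/yr; τ = 29.5 / 0.034150 = 863.8 yr.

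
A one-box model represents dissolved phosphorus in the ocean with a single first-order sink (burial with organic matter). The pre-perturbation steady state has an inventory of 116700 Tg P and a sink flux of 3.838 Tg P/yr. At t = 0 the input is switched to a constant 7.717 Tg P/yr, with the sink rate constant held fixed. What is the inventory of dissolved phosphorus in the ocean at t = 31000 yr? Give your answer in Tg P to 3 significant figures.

τ = M₀/F₀ = 116700/3.838 = 30410 yr; rate constant k = 1/τ.
New steady state M_∞ = F₁/k = F₁·τ = 7.717 × 30410 = 234650 Tg P.
M(t) = M_∞ + (M₀ − M_∞)·e^(−t/τ); t/τ = 31000/30410 = 1.020, so e^(−t/τ) = 0.3608.
M(t) = 234650 − 117900 × 0.3608 = 192100 Tg P.

192000 Tg P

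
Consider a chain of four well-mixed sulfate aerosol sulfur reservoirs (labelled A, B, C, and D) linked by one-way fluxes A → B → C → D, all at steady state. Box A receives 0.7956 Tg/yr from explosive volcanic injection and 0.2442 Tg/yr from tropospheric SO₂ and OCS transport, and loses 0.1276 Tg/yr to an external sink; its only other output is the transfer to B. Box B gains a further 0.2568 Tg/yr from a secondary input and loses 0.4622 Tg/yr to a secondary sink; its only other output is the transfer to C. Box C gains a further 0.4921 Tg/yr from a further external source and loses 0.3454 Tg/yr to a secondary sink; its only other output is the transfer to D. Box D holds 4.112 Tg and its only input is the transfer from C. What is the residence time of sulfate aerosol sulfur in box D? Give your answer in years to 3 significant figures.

Box A: F(A→B) = (0.7956 + 0.2442) − 0.1276 = 0.91220 Tg/yr.
Box B: F(B→C) = (0.91220 + 0.2568) − 0.4622 = 0.70680 Tg/yr.
Box C: F(C→D) = (0.70680 + 0.4921) − 0.3454 = 0.85350 Tg/yr.
Box D throughput = its input = 0.85350 Tg/yr; τ = 4.112 / 0.85350 = 4.818 yr.

4.82 yr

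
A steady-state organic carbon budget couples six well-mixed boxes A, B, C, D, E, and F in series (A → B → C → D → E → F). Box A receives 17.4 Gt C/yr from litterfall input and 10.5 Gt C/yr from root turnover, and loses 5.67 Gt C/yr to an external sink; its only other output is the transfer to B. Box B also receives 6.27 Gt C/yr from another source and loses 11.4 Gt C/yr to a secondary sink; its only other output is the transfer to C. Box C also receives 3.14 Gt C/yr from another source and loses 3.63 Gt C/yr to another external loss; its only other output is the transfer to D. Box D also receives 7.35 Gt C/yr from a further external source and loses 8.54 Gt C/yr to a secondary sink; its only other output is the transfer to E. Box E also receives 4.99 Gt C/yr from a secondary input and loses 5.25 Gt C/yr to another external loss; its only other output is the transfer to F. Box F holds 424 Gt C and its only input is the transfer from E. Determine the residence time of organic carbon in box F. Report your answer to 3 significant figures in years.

Box A: F(A→B) = (17.4 + 10.5) − 5.67 = 22.230 Gt C/yr.
Box B: F(B→C) = (22.230 + 6.27) − 11.4 = 17.100 Gt C/yr.
Box C: F(C→D) = (17.100 + 3.14) − 3.63 = 16.610 Gt C/yr.
Box D: F(D→E) = (16.610 + 7.35) − 8.54 = 15.420 Gt C/yr.
Box E: F(E→F) = (15.420 + 4.99) − 5.25 = 15.160 Gt C/yr.
Box F throughput = its input = 15.160 Gt C/yr; τ = 424 / 15.160 = 27.97 yr.

28.0 yr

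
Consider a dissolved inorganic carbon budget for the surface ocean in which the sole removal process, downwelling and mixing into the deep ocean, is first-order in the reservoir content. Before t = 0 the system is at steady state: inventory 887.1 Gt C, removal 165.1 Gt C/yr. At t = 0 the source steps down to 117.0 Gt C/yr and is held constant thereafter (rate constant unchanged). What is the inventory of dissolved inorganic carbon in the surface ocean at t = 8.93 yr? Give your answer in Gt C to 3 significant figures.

678 Gt C

The sink rate constant is k = F₀/M₀ = 165.1/887.1 = 0.1861 yr⁻¹.
Solving dM/dt = F₁ − kM with M(0) = M₀ gives M(t) = F₁/k + (M₀ − F₁/k)·e^(−kt).
F₁/k = 117.0/0.1861 = 628.65 Gt C; kt = 0.1861 × 8.93 = 1.662, e^(−kt) = 0.1898.
M(8.93) = 628.65 + (887.1 − 628.65) × 0.1898 = 628.65 + 49.04 = 677.70 Gt C.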